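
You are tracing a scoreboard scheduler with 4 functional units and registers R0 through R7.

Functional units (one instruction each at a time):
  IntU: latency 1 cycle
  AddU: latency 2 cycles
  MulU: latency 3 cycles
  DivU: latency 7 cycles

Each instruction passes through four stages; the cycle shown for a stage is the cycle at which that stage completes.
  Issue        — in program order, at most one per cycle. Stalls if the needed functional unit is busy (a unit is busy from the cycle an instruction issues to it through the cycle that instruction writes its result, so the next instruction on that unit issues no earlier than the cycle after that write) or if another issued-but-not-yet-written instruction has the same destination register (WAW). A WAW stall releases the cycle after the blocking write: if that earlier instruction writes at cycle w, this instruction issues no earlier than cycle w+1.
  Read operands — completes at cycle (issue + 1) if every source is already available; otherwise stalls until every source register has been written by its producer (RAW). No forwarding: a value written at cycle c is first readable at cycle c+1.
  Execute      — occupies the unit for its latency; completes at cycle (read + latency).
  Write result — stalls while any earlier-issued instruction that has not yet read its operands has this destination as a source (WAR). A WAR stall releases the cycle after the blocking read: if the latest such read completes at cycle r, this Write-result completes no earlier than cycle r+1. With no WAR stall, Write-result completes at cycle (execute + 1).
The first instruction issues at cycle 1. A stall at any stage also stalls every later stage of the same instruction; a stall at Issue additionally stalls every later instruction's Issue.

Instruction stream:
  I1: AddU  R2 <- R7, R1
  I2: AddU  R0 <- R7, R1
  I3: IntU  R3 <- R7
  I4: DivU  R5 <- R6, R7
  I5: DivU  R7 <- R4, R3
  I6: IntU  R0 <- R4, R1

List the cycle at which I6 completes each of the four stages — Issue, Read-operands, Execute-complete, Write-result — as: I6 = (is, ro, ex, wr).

I6 = (19, 20, 21, 22)

I1 -> (1, 2, 4, 5)
I2 -> (6, 7, 9, 10)  // struct: AddU busy until I1 writes@5
I3 -> (7, 8, 9, 10)
I4 -> (8, 9, 16, 17)
I5 -> (18, 19, 26, 27)  // struct: DivU busy until I4 writes@17
I6 -> (19, 20, 21, 22)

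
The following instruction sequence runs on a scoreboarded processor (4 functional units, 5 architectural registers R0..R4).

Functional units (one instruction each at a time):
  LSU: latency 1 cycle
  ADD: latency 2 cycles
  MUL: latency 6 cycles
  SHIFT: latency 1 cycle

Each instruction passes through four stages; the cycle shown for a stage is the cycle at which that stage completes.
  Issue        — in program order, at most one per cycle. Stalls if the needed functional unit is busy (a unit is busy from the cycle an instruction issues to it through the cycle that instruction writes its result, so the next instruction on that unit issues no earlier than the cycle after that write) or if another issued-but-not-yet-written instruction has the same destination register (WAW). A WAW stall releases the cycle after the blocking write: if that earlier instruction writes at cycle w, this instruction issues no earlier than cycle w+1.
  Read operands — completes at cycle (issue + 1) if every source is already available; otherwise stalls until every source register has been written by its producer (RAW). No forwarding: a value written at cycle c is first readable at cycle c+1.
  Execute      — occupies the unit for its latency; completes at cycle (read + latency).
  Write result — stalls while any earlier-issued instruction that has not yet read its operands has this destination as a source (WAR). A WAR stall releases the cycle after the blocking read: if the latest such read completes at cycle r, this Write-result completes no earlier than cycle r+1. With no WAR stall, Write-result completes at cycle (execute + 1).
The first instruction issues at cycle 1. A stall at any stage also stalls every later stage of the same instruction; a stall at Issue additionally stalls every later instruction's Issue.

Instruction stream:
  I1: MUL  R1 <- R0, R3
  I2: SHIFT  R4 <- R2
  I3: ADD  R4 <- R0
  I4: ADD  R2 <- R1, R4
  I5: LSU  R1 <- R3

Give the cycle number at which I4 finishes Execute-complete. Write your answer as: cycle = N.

cycle = 14

I1 -> (1, 2, 8, 9)
I2 -> (2, 3, 4, 5)
I3 -> (6, 7, 9, 10)  // WAW R4: wait I2 write@5
I4 -> (11, 12, 14, 15)  // struct: ADD busy until I3 writes@10
I5 -> (12, 13, 14, 15)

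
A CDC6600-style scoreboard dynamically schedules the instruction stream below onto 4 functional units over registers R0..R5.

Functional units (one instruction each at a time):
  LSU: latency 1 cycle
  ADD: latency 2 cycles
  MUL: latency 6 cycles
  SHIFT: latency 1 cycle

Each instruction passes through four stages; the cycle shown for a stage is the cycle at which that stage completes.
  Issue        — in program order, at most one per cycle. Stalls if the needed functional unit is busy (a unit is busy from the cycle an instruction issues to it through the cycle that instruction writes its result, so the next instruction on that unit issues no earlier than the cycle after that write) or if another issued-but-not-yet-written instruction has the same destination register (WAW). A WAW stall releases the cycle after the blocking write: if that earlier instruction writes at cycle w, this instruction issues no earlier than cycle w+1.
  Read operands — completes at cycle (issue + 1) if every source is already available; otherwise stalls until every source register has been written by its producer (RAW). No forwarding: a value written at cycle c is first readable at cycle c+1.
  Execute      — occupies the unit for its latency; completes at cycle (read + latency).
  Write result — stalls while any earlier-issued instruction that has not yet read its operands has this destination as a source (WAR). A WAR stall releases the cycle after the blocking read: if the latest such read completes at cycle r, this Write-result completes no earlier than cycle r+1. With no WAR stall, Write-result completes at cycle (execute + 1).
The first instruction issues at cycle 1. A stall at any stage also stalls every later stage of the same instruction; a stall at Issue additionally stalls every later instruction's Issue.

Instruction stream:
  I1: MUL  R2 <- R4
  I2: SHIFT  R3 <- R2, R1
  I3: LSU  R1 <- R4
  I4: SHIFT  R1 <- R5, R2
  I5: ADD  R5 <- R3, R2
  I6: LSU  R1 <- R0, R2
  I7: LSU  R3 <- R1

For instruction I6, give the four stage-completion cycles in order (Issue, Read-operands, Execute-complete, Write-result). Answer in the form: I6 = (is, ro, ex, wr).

I6 = (17, 18, 19, 20)

[I1] 1/2/8/9
[I2] 2/10/11/12  (RAW R2: wait I1 write@9)
[I3] 3/4/5/11  (WAR R1: wait I2 read@10)
[I4] 13/14/15/16  (struct: SHIFT busy until I2 writes@12)
[I5] 14/15/17/18
[I6] 17/18/19/20  (WAW R1: wait I4 write@16)
[I7] 21/22/23/24  (struct: LSU busy until I6 writes@20)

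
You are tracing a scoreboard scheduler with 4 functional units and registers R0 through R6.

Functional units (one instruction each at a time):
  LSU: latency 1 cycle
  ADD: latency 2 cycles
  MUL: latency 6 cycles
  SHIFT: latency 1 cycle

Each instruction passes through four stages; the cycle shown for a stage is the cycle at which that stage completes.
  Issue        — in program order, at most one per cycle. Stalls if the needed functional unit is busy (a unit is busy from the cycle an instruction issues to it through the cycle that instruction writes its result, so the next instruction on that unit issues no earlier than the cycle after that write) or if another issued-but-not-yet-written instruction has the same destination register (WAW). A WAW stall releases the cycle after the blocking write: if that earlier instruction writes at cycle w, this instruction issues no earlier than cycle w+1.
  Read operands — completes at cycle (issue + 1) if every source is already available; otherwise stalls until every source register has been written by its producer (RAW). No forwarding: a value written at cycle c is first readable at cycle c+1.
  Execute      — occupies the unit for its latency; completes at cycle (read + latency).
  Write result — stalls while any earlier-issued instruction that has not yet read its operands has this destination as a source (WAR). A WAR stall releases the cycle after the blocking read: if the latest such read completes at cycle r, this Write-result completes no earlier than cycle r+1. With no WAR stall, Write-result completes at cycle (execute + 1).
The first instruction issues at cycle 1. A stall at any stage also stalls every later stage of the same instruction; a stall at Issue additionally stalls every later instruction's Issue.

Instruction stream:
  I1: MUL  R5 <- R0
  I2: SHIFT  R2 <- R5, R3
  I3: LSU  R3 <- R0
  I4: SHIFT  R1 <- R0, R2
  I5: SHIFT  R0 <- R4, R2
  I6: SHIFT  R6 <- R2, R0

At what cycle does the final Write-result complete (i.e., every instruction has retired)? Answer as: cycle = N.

I1 -> (1, 2, 8, 9)
I2 -> (2, 10, 11, 12)  // RAW R5: wait I1 write@9
I3 -> (3, 4, 5, 11)  // WAR R3: wait I2 read@10
I4 -> (13, 14, 15, 16)  // struct: SHIFT busy until I2 writes@12
I5 -> (17, 18, 19, 20)  // struct: SHIFT busy until I4 writes@16
I6 -> (21, 22, 23, 24)  // struct: SHIFT busy until I5 writes@20

cycle = 24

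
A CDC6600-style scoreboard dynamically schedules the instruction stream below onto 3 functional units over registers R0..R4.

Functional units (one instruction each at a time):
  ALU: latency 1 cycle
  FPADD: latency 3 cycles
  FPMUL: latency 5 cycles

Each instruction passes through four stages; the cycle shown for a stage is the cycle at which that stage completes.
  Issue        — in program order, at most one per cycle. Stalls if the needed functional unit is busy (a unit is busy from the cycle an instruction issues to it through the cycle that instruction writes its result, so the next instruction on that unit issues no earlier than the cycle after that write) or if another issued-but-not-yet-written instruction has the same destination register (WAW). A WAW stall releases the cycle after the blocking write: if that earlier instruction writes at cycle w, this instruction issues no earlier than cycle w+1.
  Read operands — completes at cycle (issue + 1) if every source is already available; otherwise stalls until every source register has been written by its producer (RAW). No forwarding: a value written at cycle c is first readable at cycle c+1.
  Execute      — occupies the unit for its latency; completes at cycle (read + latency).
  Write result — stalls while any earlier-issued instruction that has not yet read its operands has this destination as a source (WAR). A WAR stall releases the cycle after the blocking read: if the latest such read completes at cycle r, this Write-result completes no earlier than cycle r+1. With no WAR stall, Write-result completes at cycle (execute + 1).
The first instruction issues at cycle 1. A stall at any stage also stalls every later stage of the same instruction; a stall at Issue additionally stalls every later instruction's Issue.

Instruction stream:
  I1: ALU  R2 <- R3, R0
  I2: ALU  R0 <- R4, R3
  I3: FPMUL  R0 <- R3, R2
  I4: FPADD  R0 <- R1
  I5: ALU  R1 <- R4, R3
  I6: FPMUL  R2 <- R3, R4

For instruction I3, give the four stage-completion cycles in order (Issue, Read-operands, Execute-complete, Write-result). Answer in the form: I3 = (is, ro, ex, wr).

I1: IS=1 RO=2 EX=3 WR=4
I2: IS=5 RO=6 EX=7 WR=8  [struct: ALU busy until I1 writes@4]
I3: IS=9 RO=10 EX=15 WR=16  [WAW R0: wait I2 write@8]
I4: IS=17 RO=18 EX=21 WR=22  [WAW R0: wait I3 write@16]
I5: IS=18 RO=19 EX=20 WR=21
I6: IS=19 RO=20 EX=25 WR=26

I3 = (9, 10, 15, 16)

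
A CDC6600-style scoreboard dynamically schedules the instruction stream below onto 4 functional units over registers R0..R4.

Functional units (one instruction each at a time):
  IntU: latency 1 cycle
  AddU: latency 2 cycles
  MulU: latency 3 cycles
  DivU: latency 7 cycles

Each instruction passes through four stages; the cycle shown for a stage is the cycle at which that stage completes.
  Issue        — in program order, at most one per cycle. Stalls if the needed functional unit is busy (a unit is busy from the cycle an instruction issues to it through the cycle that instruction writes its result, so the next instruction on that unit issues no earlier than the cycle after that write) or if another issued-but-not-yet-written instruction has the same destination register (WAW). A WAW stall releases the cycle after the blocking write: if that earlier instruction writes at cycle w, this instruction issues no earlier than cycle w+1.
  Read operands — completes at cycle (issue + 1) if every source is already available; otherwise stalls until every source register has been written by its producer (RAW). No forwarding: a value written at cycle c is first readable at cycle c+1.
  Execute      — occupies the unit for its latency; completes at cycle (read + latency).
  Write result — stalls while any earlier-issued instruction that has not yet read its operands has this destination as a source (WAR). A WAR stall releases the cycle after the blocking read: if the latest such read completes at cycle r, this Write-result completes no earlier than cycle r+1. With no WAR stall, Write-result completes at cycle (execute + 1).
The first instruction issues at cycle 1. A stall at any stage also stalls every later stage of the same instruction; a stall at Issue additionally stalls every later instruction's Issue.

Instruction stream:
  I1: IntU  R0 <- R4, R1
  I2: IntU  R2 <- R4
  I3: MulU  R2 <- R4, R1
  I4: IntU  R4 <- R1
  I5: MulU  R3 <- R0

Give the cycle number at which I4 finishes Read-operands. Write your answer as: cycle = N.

I1 -> (1, 2, 3, 4)
I2 -> (5, 6, 7, 8)  // struct: IntU busy until I1 writes@4
I3 -> (9, 10, 13, 14)  // WAW R2: wait I2 write@8
I4 -> (10, 11, 12, 13)
I5 -> (15, 16, 19, 20)  // struct: MulU busy until I3 writes@14

cycle = 11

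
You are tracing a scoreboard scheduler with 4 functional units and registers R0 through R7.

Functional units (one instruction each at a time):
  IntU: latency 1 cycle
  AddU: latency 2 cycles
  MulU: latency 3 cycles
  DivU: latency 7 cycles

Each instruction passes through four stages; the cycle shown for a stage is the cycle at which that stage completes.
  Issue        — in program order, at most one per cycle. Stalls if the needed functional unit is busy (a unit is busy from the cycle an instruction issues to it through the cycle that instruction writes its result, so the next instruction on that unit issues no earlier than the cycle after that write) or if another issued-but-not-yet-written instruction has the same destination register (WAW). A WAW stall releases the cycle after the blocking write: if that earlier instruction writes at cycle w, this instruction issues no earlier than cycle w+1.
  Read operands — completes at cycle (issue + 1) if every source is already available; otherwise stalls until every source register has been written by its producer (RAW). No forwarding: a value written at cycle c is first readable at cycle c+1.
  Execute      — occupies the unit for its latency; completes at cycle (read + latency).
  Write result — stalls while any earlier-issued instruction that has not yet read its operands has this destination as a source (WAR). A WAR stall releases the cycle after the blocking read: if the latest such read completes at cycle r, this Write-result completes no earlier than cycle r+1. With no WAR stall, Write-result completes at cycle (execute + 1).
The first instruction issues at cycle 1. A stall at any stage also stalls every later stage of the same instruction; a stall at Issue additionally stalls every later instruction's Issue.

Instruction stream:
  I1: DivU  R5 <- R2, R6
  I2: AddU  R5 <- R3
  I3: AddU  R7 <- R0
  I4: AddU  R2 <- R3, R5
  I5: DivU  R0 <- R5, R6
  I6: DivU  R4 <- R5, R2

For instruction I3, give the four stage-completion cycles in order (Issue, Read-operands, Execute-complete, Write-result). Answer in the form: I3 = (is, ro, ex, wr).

t=1  I1 dispatched to DivU
t=2  I1 operands ready
t=9  I1 complete
t=10  R5←I1
t=11  I2 dispatched to AddU
t=12  I2 operands ready
t=14  I2 complete
t=15  R5←I2
t=16  I3 dispatched to AddU
t=17  I3 operands ready
t=19  I3 complete
t=20  R7←I3
t=21  I4 dispatched to AddU
t=22  I4 operands ready · I5 dispatched to DivU
t=23  I5 operands ready
t=24  I4 complete
t=25  R2←I4
t=30  I5 complete
t=31  R0←I5
t=32  I6 dispatched to DivU
t=33  I6 operands ready
t=40  I6 complete
t=41  R4←I6

I3 = (16, 17, 19, 20)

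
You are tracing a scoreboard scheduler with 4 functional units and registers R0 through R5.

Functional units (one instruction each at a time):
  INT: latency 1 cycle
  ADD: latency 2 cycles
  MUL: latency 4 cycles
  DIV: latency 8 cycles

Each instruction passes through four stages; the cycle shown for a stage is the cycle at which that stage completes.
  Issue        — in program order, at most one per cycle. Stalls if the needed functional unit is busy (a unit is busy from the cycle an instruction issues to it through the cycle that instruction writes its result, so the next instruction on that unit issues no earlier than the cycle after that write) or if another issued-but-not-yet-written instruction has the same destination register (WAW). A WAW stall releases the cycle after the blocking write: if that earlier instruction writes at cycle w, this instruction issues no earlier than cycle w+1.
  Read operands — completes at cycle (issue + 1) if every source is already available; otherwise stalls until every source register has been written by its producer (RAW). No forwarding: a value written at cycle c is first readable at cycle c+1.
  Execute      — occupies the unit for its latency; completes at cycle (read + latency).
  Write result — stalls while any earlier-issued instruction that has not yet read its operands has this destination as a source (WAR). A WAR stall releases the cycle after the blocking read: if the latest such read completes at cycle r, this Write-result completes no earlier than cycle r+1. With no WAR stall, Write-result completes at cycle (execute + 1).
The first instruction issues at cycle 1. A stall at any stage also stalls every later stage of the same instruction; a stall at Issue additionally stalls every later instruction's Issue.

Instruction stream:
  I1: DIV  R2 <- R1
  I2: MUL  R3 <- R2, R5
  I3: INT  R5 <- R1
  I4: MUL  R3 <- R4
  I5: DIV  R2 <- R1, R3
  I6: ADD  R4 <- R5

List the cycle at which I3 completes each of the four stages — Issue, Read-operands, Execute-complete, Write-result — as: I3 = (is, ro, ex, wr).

cycle 1: I1→DIV
cycle 2: I1 RO; I2→MUL
cycle 3: I3→INT
cycle 4: I3 RO
cycle 5: I3 EX
cycle 10: I1 EX
cycle 11: I1 WR R2
cycle 12: I2 RO
cycle 13: I3 WR R5
cycle 16: I2 EX
cycle 17: I2 WR R3
cycle 18: I4→MUL
cycle 19: I4 RO; I5→DIV
cycle 20: I6→ADD
cycle 21: I6 RO
cycle 23: I4 EX; I6 EX
cycle 24: I4 WR R3; I6 WR R4
cycle 25: I5 RO
cycle 33: I5 EX
cycle 34: I5 WR R2

I3 = (3, 4, 5, 13)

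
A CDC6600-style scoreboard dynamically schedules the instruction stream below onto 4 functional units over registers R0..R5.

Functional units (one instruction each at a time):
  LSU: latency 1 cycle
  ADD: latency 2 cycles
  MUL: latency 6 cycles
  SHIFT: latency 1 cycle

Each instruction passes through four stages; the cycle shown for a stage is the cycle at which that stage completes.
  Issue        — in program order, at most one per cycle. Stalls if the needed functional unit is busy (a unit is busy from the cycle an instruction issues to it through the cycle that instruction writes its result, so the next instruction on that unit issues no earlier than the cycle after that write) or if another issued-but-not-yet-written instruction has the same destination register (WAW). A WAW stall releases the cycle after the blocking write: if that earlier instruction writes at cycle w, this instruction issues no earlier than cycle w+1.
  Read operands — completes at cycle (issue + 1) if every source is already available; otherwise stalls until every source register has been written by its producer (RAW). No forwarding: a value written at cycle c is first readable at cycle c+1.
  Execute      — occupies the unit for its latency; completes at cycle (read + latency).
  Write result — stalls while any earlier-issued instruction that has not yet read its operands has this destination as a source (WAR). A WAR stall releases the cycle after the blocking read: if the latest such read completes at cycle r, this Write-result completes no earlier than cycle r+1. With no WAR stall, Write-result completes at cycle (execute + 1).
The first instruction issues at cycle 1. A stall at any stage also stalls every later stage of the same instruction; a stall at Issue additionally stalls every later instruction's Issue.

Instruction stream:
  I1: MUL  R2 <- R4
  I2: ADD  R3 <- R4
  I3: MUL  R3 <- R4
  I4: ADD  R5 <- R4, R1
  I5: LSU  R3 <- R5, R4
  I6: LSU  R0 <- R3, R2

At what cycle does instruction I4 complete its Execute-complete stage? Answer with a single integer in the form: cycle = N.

cycle = 14

I1: IS=1 RO=2 EX=8 WR=9
I2: IS=2 RO=3 EX=5 WR=6
I3: IS=10 RO=11 EX=17 WR=18  [struct: MUL busy until I1 writes@9]
I4: IS=11 RO=12 EX=14 WR=15
I5: IS=19 RO=20 EX=21 WR=22  [WAW R3: wait I3 write@18]
I6: IS=23 RO=24 EX=25 WR=26  [struct: LSU busy until I5 writes@22]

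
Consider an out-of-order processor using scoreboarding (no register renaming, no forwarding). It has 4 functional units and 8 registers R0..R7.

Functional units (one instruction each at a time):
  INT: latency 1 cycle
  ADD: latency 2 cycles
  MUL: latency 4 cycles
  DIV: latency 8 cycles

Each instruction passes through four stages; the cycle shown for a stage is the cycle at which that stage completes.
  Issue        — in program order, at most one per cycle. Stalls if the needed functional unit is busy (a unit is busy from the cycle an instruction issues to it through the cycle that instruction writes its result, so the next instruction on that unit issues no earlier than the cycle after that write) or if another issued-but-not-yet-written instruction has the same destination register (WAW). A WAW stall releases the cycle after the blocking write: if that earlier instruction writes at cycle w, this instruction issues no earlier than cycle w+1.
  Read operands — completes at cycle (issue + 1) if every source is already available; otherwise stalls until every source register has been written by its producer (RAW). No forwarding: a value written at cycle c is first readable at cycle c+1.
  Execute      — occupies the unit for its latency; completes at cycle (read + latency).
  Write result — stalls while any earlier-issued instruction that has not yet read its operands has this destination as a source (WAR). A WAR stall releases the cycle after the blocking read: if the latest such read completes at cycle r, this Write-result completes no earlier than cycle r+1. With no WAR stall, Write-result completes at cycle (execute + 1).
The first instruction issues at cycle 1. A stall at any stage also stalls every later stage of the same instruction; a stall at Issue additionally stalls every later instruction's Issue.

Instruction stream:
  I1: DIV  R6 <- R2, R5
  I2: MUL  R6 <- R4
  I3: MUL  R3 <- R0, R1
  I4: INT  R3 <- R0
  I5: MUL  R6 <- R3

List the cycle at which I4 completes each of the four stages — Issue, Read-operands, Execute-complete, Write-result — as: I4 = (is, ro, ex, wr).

I4 = (26, 27, 28, 29)

t=1  issue I1 (DIV)
t=2  I1 read-ops
t=10  I1 finished on DIV
t=11  I1→R6
t=12  issue I2 (MUL)
t=13  I2 read-ops
t=17  I2 finished on MUL
t=18  I2→R6
t=19  issue I3 (MUL)
t=20  I3 read-ops
t=24  I3 finished on MUL
t=25  I3→R3
t=26  issue I4 (INT)
t=27  I4 read-ops | issue I5 (MUL)
t=28  I4 finished on INT
t=29  I4→R3
t=30  I5 read-ops
t=34  I5 finished on MUL
t=35  I5→R6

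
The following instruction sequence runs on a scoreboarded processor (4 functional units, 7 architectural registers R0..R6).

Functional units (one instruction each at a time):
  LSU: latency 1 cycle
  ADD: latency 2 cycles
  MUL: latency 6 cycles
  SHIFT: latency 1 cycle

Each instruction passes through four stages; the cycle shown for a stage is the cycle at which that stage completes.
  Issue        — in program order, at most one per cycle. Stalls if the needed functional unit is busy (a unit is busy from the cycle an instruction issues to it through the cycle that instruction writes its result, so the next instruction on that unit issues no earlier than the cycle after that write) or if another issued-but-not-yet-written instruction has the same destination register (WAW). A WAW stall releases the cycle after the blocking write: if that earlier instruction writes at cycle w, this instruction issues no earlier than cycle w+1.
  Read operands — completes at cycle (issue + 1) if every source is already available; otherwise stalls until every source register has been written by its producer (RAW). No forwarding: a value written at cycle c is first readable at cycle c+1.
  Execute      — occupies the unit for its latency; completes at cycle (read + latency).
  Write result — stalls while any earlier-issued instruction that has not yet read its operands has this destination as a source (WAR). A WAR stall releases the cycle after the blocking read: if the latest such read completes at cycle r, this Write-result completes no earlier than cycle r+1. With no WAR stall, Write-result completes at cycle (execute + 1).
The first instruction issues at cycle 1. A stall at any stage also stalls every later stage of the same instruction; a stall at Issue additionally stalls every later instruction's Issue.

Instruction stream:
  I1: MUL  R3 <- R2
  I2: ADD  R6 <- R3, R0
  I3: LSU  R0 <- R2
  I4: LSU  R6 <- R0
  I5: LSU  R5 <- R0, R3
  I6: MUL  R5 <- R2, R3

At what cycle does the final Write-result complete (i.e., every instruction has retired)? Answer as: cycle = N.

cycle = 30

c1: issue I1 (MUL)
c2: I1 read-ops | issue I2 (ADD)
c3: issue I3 (LSU)
c4: I3 read-ops
c5: I3 finished on LSU
c8: I1 finished on MUL
c9: I1→R3
c10: I2 read-ops
c11: I3→R0
c12: I2 finished on ADD
c13: I2→R6
c14: issue I4 (LSU)
c15: I4 read-ops
c16: I4 finished on LSU
c17: I4→R6
c18: issue I5 (LSU)
c19: I5 read-ops
c20: I5 finished on LSU
c21: I5→R5
c22: issue I6 (MUL)
c23: I6 read-ops
c29: I6 finished on MUL
c30: I6→R5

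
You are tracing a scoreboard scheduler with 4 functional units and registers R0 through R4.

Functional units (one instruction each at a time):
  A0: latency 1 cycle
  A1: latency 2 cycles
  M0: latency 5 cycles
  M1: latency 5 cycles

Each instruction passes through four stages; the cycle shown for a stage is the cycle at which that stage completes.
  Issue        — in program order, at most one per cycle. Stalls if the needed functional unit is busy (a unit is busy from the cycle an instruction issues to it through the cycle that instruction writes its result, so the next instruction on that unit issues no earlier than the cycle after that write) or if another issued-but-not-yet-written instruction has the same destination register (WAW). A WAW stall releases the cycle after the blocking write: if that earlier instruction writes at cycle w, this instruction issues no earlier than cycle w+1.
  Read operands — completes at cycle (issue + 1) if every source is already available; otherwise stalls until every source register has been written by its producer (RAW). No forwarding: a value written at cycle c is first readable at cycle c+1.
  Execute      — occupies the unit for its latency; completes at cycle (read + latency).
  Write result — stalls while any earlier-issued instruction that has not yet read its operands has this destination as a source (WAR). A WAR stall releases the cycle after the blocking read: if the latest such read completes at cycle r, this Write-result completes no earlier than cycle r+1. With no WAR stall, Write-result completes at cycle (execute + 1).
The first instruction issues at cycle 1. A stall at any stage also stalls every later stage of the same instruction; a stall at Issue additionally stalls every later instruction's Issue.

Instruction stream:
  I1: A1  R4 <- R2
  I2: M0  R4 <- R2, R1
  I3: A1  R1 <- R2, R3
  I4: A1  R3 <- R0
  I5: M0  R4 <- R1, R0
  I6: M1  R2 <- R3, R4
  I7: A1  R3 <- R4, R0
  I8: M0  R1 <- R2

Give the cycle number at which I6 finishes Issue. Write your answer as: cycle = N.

cycle = 15

I1: IS=1 RO=2 EX=4 WR=5
I2: IS=6 RO=7 EX=12 WR=13  [WAW R4: wait I1 write@5]
I3: IS=7 RO=8 EX=10 WR=11
I4: IS=12 RO=13 EX=15 WR=16  [struct: A1 busy until I3 writes@11]
I5: IS=14 RO=15 EX=20 WR=21  [struct: M0 busy until I2 writes@13]
I6: IS=15 RO=22 EX=27 WR=28  [RAW R4: wait I5 write@21]
I7: IS=17 RO=22 EX=24 WR=25  [struct: A1 busy until I4 writes@16; RAW R4: wait I5 write@21]
I8: IS=22 RO=29 EX=34 WR=35  [struct: M0 busy until I5 writes@21; RAW R2: wait I6 write@28]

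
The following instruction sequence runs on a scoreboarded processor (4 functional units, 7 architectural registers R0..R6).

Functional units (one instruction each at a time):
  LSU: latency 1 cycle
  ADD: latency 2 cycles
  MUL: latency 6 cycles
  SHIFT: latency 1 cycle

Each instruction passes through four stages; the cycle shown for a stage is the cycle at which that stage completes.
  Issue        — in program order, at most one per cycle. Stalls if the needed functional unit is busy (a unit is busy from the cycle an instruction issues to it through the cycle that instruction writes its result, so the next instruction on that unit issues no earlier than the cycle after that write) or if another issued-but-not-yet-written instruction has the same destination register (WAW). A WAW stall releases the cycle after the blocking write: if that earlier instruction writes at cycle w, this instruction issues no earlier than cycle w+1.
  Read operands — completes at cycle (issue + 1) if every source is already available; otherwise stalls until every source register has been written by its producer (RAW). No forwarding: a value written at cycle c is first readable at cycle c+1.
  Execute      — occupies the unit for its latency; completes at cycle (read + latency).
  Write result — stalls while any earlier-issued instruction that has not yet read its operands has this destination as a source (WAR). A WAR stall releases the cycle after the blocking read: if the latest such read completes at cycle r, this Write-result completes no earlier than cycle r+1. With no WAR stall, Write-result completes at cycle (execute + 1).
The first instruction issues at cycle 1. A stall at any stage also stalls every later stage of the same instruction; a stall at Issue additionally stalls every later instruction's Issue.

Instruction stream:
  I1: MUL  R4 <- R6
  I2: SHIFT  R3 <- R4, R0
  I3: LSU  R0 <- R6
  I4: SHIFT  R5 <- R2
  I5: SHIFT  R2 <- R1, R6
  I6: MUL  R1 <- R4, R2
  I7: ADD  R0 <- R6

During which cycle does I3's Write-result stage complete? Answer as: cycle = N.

t=1  issue I1 (MUL)
t=2  I1 read-ops | issue I2 (SHIFT)
t=3  issue I3 (LSU)
t=4  I3 read-ops
t=5  I3 finished on LSU
t=8  I1 finished on MUL
t=9  I1→R4
t=10  I2 read-ops
t=11  I2 finished on SHIFT | I3→R0
t=12  I2→R3
t=13  issue I4 (SHIFT)
t=14  I4 read-ops
t=15  I4 finished on SHIFT
t=16  I4→R5
t=17  issue I5 (SHIFT)
t=18  I5 read-ops | issue I6 (MUL)
t=19  I5 finished on SHIFT | issue I7 (ADD)
t=20  I5→R2 | I7 read-ops
t=21  I6 read-ops
t=22  I7 finished on ADD
t=23  I7→R0
t=27  I6 finished on MUL
t=28  I6→R1

cycle = 11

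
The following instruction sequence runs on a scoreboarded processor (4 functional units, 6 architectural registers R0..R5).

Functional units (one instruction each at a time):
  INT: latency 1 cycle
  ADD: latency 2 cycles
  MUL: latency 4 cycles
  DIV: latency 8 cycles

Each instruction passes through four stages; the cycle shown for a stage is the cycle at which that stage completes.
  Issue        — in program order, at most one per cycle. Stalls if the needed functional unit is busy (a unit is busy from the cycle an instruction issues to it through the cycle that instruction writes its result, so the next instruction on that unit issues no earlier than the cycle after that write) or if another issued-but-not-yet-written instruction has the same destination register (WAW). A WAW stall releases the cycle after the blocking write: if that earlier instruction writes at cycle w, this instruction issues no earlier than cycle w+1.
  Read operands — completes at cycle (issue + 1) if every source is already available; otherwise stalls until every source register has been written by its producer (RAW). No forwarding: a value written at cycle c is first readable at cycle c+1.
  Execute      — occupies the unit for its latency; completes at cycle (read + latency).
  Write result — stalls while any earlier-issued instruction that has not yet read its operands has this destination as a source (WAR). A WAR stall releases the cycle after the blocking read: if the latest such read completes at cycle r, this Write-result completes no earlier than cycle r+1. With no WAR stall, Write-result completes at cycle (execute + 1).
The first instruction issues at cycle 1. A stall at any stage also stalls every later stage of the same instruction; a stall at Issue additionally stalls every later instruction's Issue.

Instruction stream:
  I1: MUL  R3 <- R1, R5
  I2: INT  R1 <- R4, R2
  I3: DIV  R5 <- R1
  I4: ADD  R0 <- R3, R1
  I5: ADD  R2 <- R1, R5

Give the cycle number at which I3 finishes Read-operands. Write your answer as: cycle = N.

cycle = 6

  I1 | 1 | 2 | 6 | 7
  I2 | 2 | 3 | 4 | 5
  I3 | 3 | 6 | 14 | 15   RAW R1: wait I2 write@5
  I4 | 4 | 8 | 10 | 11   RAW R3: wait I1 write@7
  I5 | 12 | 16 | 18 | 19   struct: ADD busy until I4 writes@11 · RAW R5: wait I3 write@15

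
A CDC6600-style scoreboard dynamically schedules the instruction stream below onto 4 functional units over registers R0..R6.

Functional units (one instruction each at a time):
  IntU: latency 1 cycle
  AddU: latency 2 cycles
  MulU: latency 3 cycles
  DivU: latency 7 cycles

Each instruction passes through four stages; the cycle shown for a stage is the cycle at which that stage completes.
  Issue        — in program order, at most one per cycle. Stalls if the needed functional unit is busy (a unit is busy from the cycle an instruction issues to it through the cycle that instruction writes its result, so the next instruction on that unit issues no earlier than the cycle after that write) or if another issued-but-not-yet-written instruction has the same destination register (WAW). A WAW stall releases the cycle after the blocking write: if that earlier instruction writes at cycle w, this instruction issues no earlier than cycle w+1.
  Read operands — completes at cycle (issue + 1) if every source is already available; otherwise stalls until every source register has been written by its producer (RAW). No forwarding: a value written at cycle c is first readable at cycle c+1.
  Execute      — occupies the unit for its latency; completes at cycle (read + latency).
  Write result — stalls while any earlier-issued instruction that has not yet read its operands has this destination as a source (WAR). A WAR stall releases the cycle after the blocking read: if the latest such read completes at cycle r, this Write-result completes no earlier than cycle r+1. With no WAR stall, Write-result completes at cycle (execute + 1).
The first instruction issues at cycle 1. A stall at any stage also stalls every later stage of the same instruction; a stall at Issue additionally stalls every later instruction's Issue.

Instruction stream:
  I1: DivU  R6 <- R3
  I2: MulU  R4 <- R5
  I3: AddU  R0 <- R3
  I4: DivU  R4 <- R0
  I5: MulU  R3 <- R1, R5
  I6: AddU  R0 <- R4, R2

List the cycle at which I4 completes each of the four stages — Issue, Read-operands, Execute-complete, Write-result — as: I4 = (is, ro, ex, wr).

I4 = (11, 12, 19, 20)

cycle 1: I1→DivU
cycle 2: I1 RO | I2→MulU
cycle 3: I2 RO | I3→AddU
cycle 4: I3 RO
cycle 6: I2 EX | I3 EX
cycle 7: I2 WR R4 | I3 WR R0
cycle 9: I1 EX
cycle 10: I1 WR R6
cycle 11: I4→DivU
cycle 12: I4 RO | I5→MulU
cycle 13: I5 RO | I6→AddU
cycle 16: I5 EX
cycle 17: I5 WR R3
cycle 19: I4 EX
cycle 20: I4 WR R4
cycle 21: I6 RO
cycle 23: I6 EX
cycle 24: I6 WR R0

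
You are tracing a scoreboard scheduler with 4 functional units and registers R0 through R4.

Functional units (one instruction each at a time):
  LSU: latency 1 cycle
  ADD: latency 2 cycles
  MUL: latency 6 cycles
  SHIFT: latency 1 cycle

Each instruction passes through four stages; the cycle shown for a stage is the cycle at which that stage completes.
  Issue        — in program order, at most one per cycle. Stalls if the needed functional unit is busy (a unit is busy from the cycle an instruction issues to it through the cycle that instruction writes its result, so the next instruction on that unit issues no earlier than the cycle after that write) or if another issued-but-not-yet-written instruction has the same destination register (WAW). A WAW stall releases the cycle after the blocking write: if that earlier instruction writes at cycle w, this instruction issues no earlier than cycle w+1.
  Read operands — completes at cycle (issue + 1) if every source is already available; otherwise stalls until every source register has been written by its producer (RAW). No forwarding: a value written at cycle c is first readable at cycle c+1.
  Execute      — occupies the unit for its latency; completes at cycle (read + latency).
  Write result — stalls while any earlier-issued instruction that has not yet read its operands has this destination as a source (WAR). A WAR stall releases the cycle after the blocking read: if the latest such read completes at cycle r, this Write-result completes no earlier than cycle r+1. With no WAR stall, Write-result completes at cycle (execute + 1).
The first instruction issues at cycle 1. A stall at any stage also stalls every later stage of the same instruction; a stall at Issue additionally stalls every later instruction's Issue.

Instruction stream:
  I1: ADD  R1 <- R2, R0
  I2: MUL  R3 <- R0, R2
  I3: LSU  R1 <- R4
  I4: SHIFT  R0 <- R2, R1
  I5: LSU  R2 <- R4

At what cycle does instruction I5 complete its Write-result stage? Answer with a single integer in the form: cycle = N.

cycle = 13

[1] I1 dispatched to ADD
[2] I1 operands ready | I2 dispatched to MUL
[3] I2 operands ready
[4] I1 complete
[5] R1←I1
[6] I3 dispatched to LSU
[7] I3 operands ready | I4 dispatched to SHIFT
[8] I3 complete
[9] I2 complete | R1←I3
[10] R3←I2 | I4 operands ready | I5 dispatched to LSU
[11] I4 complete | I5 operands ready
[12] R0←I4 | I5 complete
[13] R2←I5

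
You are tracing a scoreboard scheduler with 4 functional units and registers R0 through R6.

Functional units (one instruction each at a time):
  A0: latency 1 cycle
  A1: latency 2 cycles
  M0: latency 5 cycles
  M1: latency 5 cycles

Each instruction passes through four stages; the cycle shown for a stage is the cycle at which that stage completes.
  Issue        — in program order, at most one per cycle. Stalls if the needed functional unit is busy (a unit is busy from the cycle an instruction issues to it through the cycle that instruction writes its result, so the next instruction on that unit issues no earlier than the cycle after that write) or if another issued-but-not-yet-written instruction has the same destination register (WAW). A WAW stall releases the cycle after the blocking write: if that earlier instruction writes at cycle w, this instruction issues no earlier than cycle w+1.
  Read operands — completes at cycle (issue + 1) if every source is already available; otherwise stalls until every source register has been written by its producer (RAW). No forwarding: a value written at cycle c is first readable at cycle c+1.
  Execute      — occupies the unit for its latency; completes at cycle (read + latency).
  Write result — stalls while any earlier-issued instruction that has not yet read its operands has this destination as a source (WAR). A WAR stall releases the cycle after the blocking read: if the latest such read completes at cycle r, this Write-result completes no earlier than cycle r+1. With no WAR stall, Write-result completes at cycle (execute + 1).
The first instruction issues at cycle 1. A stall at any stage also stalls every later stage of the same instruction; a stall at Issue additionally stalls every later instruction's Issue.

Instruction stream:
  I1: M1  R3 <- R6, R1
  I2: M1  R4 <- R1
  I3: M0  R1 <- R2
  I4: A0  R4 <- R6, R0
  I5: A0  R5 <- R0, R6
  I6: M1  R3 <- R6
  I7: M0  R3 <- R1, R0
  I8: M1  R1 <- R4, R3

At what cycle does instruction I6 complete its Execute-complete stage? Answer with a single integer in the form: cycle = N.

cycle = 28

c1: I1 dispatched to M1
c2: I1 operands ready
c7: I1 complete
c8: R3←I1
c9: I2 dispatched to M1
c10: I2 operands ready, I3 dispatched to M0
c11: I3 operands ready
c15: I2 complete
c16: R4←I2, I3 complete
c17: R1←I3, I4 dispatched to A0
c18: I4 operands ready
c19: I4 complete
c20: R4←I4
c21: I5 dispatched to A0
c22: I5 operands ready, I6 dispatched to M1
c23: I5 complete, I6 operands ready
c24: R5←I5
c28: I6 complete
c29: R3←I6
c30: I7 dispatched to M0
c31: I7 operands ready, I8 dispatched to M1
c36: I7 complete
c37: R3←I7
c38: I8 operands ready
c43: I8 complete
c44: R1←I8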